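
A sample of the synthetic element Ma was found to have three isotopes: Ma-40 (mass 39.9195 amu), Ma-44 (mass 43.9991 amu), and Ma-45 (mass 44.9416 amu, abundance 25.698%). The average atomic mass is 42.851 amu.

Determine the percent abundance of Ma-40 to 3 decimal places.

34.079%

Let x and y be the fractions of Ma-40 and Ma-44. Then x + y = 1 − 0.25698 = 0.74302 and 39.9195x + 43.9991y = 42.851 − 0.25698×44.9416 = 31.301907632.
Substituting: 39.9195x + 43.9991(0.74302 − x) = 31.301907632
(39.9195 − 43.9991)x = -1.39030365  ⇒  x = 0.34079, y = 0.40223
Ma-40: 34.079%, Ma-44: 40.223%.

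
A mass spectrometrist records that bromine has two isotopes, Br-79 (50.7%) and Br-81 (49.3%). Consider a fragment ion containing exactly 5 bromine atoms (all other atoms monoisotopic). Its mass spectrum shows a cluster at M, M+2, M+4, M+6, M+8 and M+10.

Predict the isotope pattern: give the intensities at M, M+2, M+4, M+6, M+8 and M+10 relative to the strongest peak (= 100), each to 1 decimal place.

Each Br atom is independently Br-79 (p = 0.507) or Br-81 (q = 0.493); the cluster is the binomial expansion (p + q)^5.
P(M) = 0.507^5 = 0.033500
P(M+2) = 5 × 0.507^4 × 0.493^1 = 0.162873
P(M+4) = 10 × 0.507^3 × 0.493^2 = 0.316751
P(M+6) = 10 × 0.507^2 × 0.493^3 = 0.308004
P(M+8) = 5 × 0.507^1 × 0.493^4 = 0.149750
P(M+10) = 0.493^5 = 0.029123
The M+4 peak is largest (0.316751); scaling to 100 gives 10.6 : 51.4 : 100.0 : 97.2 : 47.3 : 9.2.

10.6 : 51.4 : 100.0 : 97.2 : 47.3 : 9.2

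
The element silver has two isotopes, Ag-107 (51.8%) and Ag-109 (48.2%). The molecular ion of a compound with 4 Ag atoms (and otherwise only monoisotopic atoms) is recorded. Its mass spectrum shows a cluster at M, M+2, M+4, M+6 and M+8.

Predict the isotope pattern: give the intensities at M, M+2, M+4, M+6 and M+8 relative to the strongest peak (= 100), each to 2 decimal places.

Each Ag atom is independently Ag-107 (p = 0.518) or Ag-109 (q = 0.482); the cluster is the binomial expansion (p + q)^4.
P(M) = 0.518^4 = 0.071998
P(M+2) = 4 × 0.518^3 × 0.482^1 = 0.267976
P(M+4) = 6 × 0.518^2 × 0.482^2 = 0.374029
P(M+6) = 4 × 0.518^1 × 0.482^3 = 0.232023
P(M+8) = 0.482^4 = 0.053974
The M+4 peak is largest (0.374029); scaling to 100 gives 19.25 : 71.65 : 100.00 : 62.03 : 14.43.

19.25 : 71.65 : 100.00 : 62.03 : 14.43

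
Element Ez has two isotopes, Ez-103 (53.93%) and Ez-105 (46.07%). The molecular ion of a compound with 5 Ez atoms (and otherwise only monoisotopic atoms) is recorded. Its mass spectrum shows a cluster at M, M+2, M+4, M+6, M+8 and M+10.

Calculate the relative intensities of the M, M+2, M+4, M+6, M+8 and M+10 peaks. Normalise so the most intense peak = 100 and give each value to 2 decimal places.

Expanding (0.5393 + 0.4607)^5:
P(M) = 0.5393^5 = 0.045620
P(M+2) = 5 × 0.5393^4 × 0.4607^1 = 0.194854
P(M+4) = 10 × 0.5393^3 × 0.4607^2 = 0.332911
P(M+6) = 10 × 0.5393^2 × 0.4607^3 = 0.284391
P(M+8) = 5 × 0.5393^1 × 0.4607^4 = 0.121471
P(M+10) = 0.4607^5 = 0.020753
The M+4 peak is largest (0.332911); scaling to 100 gives 13.70 : 58.53 : 100.00 : 85.43 : 36.49 : 6.23.

13.70 : 58.53 : 100.00 : 85.43 : 36.49 : 6.23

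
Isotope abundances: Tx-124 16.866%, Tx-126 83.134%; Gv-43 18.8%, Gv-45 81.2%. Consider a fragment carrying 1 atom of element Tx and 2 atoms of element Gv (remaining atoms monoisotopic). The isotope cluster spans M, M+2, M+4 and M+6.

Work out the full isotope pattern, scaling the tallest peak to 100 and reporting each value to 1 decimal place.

Element Tx pattern (n=1): 0.16866 : 0.83134
Element Gv pattern (n=2): 0.035344 : 0.305312 : 0.659344
Convolve the two distributions (both contribute in 2-u steps):
  M: 0.16866×0.035344 = 0.005961
  M+2: 0.16866×0.305312 + 0.83134×0.035344 = 0.080877
  M+4: 0.16866×0.659344 + 0.83134×0.305312 = 0.365023
  M+6: 0.83134×0.659344 = 0.548139
Scale to base peak (0.548139) = 100: 1.1 : 14.8 : 66.6 : 100.0

1.1 : 14.8 : 66.6 : 100.0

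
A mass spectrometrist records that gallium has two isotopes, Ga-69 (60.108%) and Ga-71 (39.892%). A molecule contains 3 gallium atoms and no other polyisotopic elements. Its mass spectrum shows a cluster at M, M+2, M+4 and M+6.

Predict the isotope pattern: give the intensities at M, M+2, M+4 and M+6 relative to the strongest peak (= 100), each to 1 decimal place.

50.2 : 100.0 : 66.4 : 14.7

Each Ga atom is independently Ga-69 (p = 0.60108) or Ga-71 (q = 0.39892); the cluster is the binomial expansion (p + q)^3.
P(M) = 0.60108^3 = 0.217169
P(M+2) = 3 × 0.60108^2 × 0.39892^1 = 0.432386
P(M+4) = 3 × 0.60108^1 × 0.39892^2 = 0.286963
P(M+6) = 0.39892^3 = 0.063483
The M+2 peak is largest (0.432386); scaling to 100 gives 50.2 : 100.0 : 66.4 : 14.7.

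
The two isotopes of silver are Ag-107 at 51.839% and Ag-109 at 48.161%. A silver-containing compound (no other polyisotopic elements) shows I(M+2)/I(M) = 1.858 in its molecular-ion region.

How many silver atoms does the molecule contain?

With n Ag atoms, P(M+2)/P(M) = C(n,1)·p^(n−1)q / p^n = n·q/p = n · 0.48161/0.51839.
n = 1.858 × 0.51839/0.48161 = 2.00 ≈ 2

2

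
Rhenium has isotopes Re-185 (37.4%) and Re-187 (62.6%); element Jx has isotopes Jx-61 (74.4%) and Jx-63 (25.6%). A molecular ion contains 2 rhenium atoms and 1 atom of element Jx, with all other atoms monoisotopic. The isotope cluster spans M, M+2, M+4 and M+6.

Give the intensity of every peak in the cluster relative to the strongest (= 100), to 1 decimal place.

Rhenium pattern (n=2): 0.139876 : 0.468248 : 0.391876
Element Jx pattern (n=1): 0.7440 : 0.2560
Convolve the two distributions (both contribute in 2-u steps):
  M: 0.139876×0.7440 = 0.104068
  M+2: 0.139876×0.2560 + 0.468248×0.7440 = 0.384185
  M+4: 0.468248×0.2560 + 0.391876×0.7440 = 0.411427
  M+6: 0.391876×0.2560 = 0.100320
Scale to base peak (0.411427) = 100: 25.3 : 93.4 : 100.0 : 24.4

25.3 : 93.4 : 100.0 : 24.4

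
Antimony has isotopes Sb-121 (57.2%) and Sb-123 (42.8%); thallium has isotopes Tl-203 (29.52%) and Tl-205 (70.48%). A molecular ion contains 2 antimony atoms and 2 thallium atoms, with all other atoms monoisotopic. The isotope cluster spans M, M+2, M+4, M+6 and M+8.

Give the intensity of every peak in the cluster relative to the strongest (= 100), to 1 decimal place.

7.5 : 46.8 : 100.0 : 83.6 : 23.8

Antimony pattern (n=2): 0.327184 : 0.489632 : 0.183184
Thallium pattern (n=2): 0.08714304 : 0.41611392 : 0.49674304
Convolve the two distributions (both contribute in 2-u steps):
  M: 0.327184×0.08714304 = 0.028512
  M+2: 0.327184×0.41611392 + 0.489632×0.08714304 = 0.178814
  M+4: 0.327184×0.49674304 + 0.489632×0.41611392 + 0.183184×0.08714304 = 0.382232
  M+6: 0.489632×0.49674304 + 0.183184×0.41611392 = 0.319447
  M+8: 0.183184×0.49674304 = 0.090995
Scale to base peak (0.382232) = 100: 7.5 : 46.8 : 100.0 : 83.6 : 23.8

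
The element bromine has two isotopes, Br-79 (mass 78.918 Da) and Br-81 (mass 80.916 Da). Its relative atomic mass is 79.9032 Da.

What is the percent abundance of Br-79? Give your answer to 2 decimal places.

50.69%

Writing the weighted mean with unknown fraction x of Br-79:
78.918·x + 80.916·(1 − x) = 79.9032
(78.918 − 80.916)·x = 79.9032 − 80.916
x = -1.0128 / -1.998 = 0.50691 → 50.69% Br-79, 49.31% Br-81.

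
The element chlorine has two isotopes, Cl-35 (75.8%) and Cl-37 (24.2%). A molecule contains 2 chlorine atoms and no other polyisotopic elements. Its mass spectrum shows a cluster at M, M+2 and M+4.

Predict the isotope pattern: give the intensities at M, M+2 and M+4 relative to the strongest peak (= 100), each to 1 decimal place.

Expanding (0.758 + 0.242)^2:
P(M) = 0.758^2 = 0.574564
P(M+2) = 2 × 0.758^1 × 0.242^1 = 0.366872
P(M+4) = 0.242^2 = 0.058564
The M peak is largest (0.574564); scaling to 100 gives 100.0 : 63.9 : 10.2.

100.0 : 63.9 : 10.2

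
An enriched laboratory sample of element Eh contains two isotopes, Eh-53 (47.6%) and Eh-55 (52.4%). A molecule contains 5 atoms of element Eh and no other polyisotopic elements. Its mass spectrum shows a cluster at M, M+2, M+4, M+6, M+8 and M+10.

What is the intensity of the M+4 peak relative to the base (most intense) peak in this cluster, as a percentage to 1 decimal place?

Term probabilities: M 0.0244, M+2 0.1345, M+4 0.2961, M+6 0.3260, M+8 0.1794, M+10 0.0395. Base peak = M+6.
P(M+6) = C(5,3) × 0.476^2 × 0.524^3 = 10 × 0.226576 × 0.14387782 = 0.325993 (base)
P(M+4) = C(5,2) × 0.476^3 × 0.524^2 = 10 × 0.10785018 × 0.274576 = 0.296131
Relative intensity = 0.296131 / 0.325993 × 100 = 90.8

90.8%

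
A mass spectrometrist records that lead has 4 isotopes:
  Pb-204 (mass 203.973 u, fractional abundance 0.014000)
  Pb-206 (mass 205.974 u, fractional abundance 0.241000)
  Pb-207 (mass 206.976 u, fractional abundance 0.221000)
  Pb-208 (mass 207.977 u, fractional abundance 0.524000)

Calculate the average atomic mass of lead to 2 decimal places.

207.22 u

The abundance-weighted mean is 0.014000 × 203.973 + 0.241000 × 205.974 + 0.221000 × 206.976 + 0.524000 × 207.977
= 2.8556 + 49.6397 + 45.7417 + 108.9799 = 207.2169 u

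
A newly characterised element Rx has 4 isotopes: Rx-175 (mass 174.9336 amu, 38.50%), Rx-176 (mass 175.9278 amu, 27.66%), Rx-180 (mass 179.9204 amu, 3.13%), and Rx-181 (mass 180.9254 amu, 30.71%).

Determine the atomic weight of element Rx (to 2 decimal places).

177.20 amu

Average mass = Σ (abundance × isotope mass) = 0.3850 × 174.9336 + 0.2766 × 175.9278 + 0.0313 × 179.9204 + 0.3071 × 180.9254
= 67.34944 + 48.66163 + 5.63151 + 55.56219 = 177.20477 amu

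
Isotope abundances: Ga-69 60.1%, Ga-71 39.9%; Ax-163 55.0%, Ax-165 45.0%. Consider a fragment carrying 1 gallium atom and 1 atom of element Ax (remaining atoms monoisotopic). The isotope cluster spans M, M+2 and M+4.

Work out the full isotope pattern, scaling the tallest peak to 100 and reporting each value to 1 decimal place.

Gallium pattern (n=1): 0.6010 : 0.3990
Element Ax pattern (n=1): 0.5500 : 0.4500
Convolve the two distributions (both contribute in 2-u steps):
  M: 0.6010×0.5500 = 0.330550
  M+2: 0.6010×0.4500 + 0.3990×0.5500 = 0.489900
  M+4: 0.3990×0.4500 = 0.179550
Scale to base peak (0.489900) = 100: 67.5 : 100.0 : 36.7

67.5 : 100.0 : 36.7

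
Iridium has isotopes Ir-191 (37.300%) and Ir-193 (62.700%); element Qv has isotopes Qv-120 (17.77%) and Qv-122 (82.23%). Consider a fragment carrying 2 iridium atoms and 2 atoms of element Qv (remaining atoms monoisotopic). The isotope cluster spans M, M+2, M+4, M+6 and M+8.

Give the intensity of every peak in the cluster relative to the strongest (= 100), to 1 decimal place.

1.0 : 12.9 : 56.4 : 100.0 : 61.7

Iridium pattern (n=2): 0.139129 : 0.467742 : 0.393129
Element Qv pattern (n=2): 0.03157729 : 0.29224542 : 0.67617729
Convolve the two distributions (both contribute in 2-u steps):
  M: 0.139129×0.03157729 = 0.004393
  M+2: 0.139129×0.29224542 + 0.467742×0.03157729 = 0.055430
  M+4: 0.139129×0.67617729 + 0.467742×0.29224542 + 0.393129×0.03157729 = 0.243185
  M+6: 0.467742×0.67617729 + 0.393129×0.29224542 = 0.431167
  M+8: 0.393129×0.67617729 = 0.265825
Scale to base peak (0.431167) = 100: 1.0 : 12.9 : 56.4 : 100.0 : 61.7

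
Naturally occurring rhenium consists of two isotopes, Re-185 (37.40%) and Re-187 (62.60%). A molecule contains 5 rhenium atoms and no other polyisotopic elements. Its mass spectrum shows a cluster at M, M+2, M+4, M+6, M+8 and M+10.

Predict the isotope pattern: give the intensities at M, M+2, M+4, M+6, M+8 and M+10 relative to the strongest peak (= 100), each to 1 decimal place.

2.1 : 17.8 : 59.7 : 100.0 : 83.7 : 28.0

Each Re atom is independently Re-185 (p = 0.3740) or Re-187 (q = 0.6260); the cluster is the binomial expansion (p + q)^5.
P(M) = 0.3740^5 = 0.007317
P(M+2) = 5 × 0.3740^4 × 0.6260^1 = 0.061239
P(M+4) = 10 × 0.3740^3 × 0.6260^2 = 0.205005
P(M+6) = 10 × 0.3740^2 × 0.6260^3 = 0.343136
P(M+8) = 5 × 0.3740^1 × 0.6260^4 = 0.287170
P(M+10) = 0.6260^5 = 0.096133
The M+6 peak is largest (0.343136); scaling to 100 gives 2.1 : 17.8 : 59.7 : 100.0 : 83.7 : 28.0.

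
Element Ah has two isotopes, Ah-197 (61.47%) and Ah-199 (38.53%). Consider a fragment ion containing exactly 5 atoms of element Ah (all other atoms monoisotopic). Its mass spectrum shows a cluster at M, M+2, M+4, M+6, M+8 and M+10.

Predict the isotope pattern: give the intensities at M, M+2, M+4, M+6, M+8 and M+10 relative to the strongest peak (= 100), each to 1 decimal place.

The 5 Ah atoms are independent, so intensities follow the terms of (0.6147 + 0.3853)^5.
P(M) = 0.6147^5 = 0.087764
P(M+2) = 5 × 0.6147^4 × 0.3853^1 = 0.275056
P(M+4) = 10 × 0.6147^3 × 0.3853^2 = 0.344816
P(M+6) = 10 × 0.6147^2 × 0.3853^3 = 0.216134
P(M+8) = 5 × 0.6147^1 × 0.3853^4 = 0.067738
P(M+10) = 0.3853^5 = 0.008492
The M+4 peak is largest (0.344816); scaling to 100 gives 25.5 : 79.8 : 100.0 : 62.7 : 19.6 : 2.5.

25.5 : 79.8 : 100.0 : 62.7 : 19.6 : 2.5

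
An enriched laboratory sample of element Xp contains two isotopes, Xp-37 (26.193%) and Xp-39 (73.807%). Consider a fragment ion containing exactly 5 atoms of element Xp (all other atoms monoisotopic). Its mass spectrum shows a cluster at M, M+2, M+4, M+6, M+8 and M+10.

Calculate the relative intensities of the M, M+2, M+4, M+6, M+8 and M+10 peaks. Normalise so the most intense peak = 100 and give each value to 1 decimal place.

0.3 : 4.5 : 25.2 : 71.0 : 100.0 : 56.4

Expanding (0.26193 + 0.73807)^5:
P(M) = 0.26193^5 = 0.001233
P(M+2) = 5 × 0.26193^4 × 0.73807^1 = 0.017370
P(M+4) = 10 × 0.26193^3 × 0.73807^2 = 0.097893
P(M+6) = 10 × 0.26193^2 × 0.73807^3 = 0.275844
P(M+8) = 5 × 0.26193^1 × 0.73807^4 = 0.388638
P(M+10) = 0.73807^5 = 0.219022
The M+8 peak is largest (0.388638); scaling to 100 gives 0.3 : 4.5 : 25.2 : 71.0 : 100.0 : 56.4.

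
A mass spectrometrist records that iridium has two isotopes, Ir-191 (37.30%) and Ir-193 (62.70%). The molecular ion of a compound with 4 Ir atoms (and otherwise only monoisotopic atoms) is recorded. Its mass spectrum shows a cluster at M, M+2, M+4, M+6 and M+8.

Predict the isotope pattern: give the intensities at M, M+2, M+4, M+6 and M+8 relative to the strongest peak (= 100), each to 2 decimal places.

Each Ir atom is independently Ir-191 (p = 0.3730) or Ir-193 (q = 0.6270); the cluster is the binomial expansion (p + q)^4.
P(M) = 0.3730^4 = 0.019357
P(M+2) = 4 × 0.3730^3 × 0.6270^1 = 0.130153
P(M+4) = 6 × 0.3730^2 × 0.6270^2 = 0.328174
P(M+6) = 4 × 0.3730^1 × 0.6270^3 = 0.367766
P(M+8) = 0.6270^4 = 0.154550
The M+6 peak is largest (0.367766); scaling to 100 gives 5.26 : 35.39 : 89.23 : 100.00 : 42.02.

5.26 : 35.39 : 89.23 : 100.00 : 42.02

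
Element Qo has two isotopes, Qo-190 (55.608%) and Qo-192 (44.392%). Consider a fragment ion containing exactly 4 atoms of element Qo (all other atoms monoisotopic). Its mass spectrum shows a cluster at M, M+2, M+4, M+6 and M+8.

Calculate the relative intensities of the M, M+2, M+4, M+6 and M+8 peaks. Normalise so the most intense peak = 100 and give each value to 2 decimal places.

The 4 Qo atoms are independent, so intensities follow the terms of (0.55608 + 0.44392)^4.
P(M) = 0.55608^4 = 0.095620
P(M+2) = 4 × 0.55608^3 × 0.44392^1 = 0.305335
P(M+4) = 6 × 0.55608^2 × 0.44392^2 = 0.365624
P(M+6) = 4 × 0.55608^1 × 0.44392^3 = 0.194586
P(M+8) = 0.44392^4 = 0.038835
The M+4 peak is largest (0.365624); scaling to 100 gives 26.15 : 83.51 : 100.00 : 53.22 : 10.62.

26.15 : 83.51 : 100.00 : 53.22 : 10.62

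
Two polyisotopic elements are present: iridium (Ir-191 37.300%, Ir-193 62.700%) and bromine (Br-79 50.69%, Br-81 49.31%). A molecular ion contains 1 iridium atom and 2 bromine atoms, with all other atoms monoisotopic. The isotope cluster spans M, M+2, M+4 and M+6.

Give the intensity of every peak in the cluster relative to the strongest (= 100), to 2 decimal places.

23.72 : 86.00 : 100.00 : 37.72

Iridium pattern (n=1): 0.3730 : 0.6270
Bromine pattern (n=2): 0.25694761 : 0.49990478 : 0.24314761
Convolve the two distributions (both contribute in 2-u steps):
  M: 0.3730×0.25694761 = 0.095841
  M+2: 0.3730×0.49990478 + 0.6270×0.25694761 = 0.347571
  M+4: 0.3730×0.24314761 + 0.6270×0.49990478 = 0.404134
  M+6: 0.6270×0.24314761 = 0.152454
Scale to base peak (0.404134) = 100: 23.72 : 86.00 : 100.00 : 37.72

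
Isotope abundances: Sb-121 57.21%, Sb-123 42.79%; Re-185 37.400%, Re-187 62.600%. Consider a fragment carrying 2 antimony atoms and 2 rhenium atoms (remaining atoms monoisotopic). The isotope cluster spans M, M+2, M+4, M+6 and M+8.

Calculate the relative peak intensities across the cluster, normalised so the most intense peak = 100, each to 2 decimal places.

Antimony pattern (n=2): 0.32729841 : 0.48960318 : 0.18309841
Rhenium pattern (n=2): 0.139876 : 0.468248 : 0.391876
Convolve the two distributions (both contribute in 2-u steps):
  M: 0.32729841×0.139876 = 0.045781
  M+2: 0.32729841×0.468248 + 0.48960318×0.139876 = 0.221741
  M+4: 0.32729841×0.391876 + 0.48960318×0.468248 + 0.18309841×0.139876 = 0.383127
  M+6: 0.48960318×0.391876 + 0.18309841×0.468248 = 0.277599
  M+8: 0.18309841×0.391876 = 0.071752
Scale to base peak (0.383127) = 100: 11.95 : 57.88 : 100.00 : 72.46 : 18.73

11.95 : 57.88 : 100.00 : 72.46 : 18.73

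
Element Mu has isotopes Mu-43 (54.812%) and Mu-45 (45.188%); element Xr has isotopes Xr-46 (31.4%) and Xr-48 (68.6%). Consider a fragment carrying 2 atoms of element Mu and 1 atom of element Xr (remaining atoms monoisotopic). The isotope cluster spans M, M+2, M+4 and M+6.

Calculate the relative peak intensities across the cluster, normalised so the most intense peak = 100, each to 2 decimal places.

Element Mu pattern (n=2): 0.30043553 : 0.49536893 : 0.20419553
Element Xr pattern (n=1): 0.3140 : 0.6860
Convolve the two distributions (both contribute in 2-u steps):
  M: 0.30043553×0.3140 = 0.094337
  M+2: 0.30043553×0.6860 + 0.49536893×0.3140 = 0.361645
  M+4: 0.49536893×0.6860 + 0.20419553×0.3140 = 0.403940
  M+6: 0.20419553×0.6860 = 0.140078
Scale to base peak (0.403940) = 100: 23.35 : 89.53 : 100.00 : 34.68

23.35 : 89.53 : 100.00 : 34.68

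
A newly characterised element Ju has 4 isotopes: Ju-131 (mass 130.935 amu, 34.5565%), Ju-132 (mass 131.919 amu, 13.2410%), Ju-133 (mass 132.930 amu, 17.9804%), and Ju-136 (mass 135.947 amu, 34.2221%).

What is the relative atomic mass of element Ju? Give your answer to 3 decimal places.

Average mass = Σ (abundance × isotope mass) = 0.345565 × 130.935 + 0.132410 × 131.919 + 0.179804 × 132.930 + 0.342221 × 135.947
= 45.2466 + 17.4674 + 23.9013 + 46.5239 = 133.1392 amu

133.139 amu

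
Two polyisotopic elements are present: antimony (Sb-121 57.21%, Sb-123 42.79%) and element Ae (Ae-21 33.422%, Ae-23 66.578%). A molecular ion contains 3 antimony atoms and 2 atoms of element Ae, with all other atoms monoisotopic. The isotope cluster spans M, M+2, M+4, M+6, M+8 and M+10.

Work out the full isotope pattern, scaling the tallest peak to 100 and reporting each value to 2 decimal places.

Antimony pattern (n=3): 0.18724742 : 0.42015297 : 0.3142518 : 0.07834781
Element Ae pattern (n=2): 0.11170301 : 0.44503398 : 0.44326301
Convolve the two distributions (both contribute in 2-u steps):
  M: 0.18724742×0.11170301 = 0.020916
  M+2: 0.18724742×0.44503398 + 0.42015297×0.11170301 = 0.130264
  M+4: 0.18724742×0.44326301 + 0.42015297×0.44503398 + 0.3142518×0.11170301 = 0.305085
  M+6: 0.42015297×0.44326301 + 0.3142518×0.44503398 + 0.07834781×0.11170301 = 0.334843
  M+8: 0.3142518×0.44326301 + 0.07834781×0.44503398 = 0.174164
  M+10: 0.07834781×0.44326301 = 0.034729
Scale to base peak (0.334843) = 100: 6.25 : 38.90 : 91.11 : 100.00 : 52.01 : 10.37

6.25 : 38.90 : 91.11 : 100.00 : 52.01 : 10.37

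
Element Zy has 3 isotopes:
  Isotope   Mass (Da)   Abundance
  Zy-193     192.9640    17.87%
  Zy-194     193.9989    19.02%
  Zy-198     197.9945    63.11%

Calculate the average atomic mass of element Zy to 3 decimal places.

The abundance-weighted mean is 0.1787 × 192.9640 + 0.1902 × 193.9989 + 0.6311 × 197.9945
= 34.48267 + 36.89859 + 124.95433 = 196.33559 Da

196.336 Da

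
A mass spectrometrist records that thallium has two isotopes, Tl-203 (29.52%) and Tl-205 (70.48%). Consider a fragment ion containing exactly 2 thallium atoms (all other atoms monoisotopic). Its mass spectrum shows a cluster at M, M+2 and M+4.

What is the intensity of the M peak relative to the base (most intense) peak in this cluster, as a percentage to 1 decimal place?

Term probabilities: M 0.0871, M+2 0.4161, M+4 0.4967. Base peak = M+4.
P(M+4) = C(2,2) × 0.2952^0 × 0.7048^2 = 1 × 1.0000 × 0.49674304 = 0.496743 (base)
P(M) = C(2,0) × 0.2952^2 × 0.7048^0 = 1 × 0.08714304 × 1.0000 = 0.087143
Relative intensity = 0.087143 / 0.496743 × 100 = 17.5

17.5%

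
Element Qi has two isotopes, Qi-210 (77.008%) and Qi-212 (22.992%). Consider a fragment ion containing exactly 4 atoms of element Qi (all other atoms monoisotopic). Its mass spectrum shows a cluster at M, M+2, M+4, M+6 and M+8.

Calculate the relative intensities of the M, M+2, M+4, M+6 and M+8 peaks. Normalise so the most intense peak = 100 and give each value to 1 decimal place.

Each Qi atom is independently Qi-210 (p = 0.77008) or Qi-212 (q = 0.22992); the cluster is the binomial expansion (p + q)^4.
P(M) = 0.77008^4 = 0.351677
P(M+2) = 4 × 0.77008^3 × 0.22992^1 = 0.419995
P(M+4) = 6 × 0.77008^2 × 0.22992^2 = 0.188095
P(M+6) = 4 × 0.77008^1 × 0.22992^3 = 0.037439
P(M+8) = 0.22992^4 = 0.002795
The M+2 peak is largest (0.419995); scaling to 100 gives 83.7 : 100.0 : 44.8 : 8.9 : 0.7.

83.7 : 100.0 : 44.8 : 8.9 : 0.7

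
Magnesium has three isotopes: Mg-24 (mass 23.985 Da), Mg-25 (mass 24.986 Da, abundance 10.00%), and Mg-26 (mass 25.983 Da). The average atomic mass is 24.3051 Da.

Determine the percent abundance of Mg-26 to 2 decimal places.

11.01%

The remaining 90.00% is split between Mg-24 (fraction x) and Mg-26 (fraction 0.9000 − x).
Substituting: 23.985x + 25.983(0.9000 − x) = 21.8065
(23.985 − 25.983)x = -1.5782  ⇒  x = 0.78989, y = 0.11011
Mg-24: 78.99%, Mg-26: 11.01%.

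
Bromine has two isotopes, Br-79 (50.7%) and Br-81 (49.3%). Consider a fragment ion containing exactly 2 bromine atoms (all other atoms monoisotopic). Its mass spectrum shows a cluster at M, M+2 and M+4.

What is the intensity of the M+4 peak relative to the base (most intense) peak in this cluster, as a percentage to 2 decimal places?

48.62%

Term probabilities: M 0.2570, M+2 0.4999, M+4 0.2430. Base peak = M+2.
P(M+2) = C(2,1) × 0.507^1 × 0.493^1 = 2 × 0.5070 × 0.4930 = 0.499902 (base)
P(M+4) = C(2,2) × 0.507^0 × 0.493^2 = 1 × 1.0000 × 0.243049 = 0.243049
Relative intensity = 0.243049 / 0.499902 × 100 = 48.62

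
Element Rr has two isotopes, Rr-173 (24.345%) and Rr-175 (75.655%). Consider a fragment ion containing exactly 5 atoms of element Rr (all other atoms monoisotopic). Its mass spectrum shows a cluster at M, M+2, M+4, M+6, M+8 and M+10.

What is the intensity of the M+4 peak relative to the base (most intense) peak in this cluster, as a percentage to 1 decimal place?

20.7%

Binomial terms of (0.24345 + 0.75655)^5: M 0.0009, M+2 0.0133, M+4 0.0826, M+6 0.2566, M+8 0.3988, M+10 0.2478 → M+8 is the base peak.
P(M+8) = C(5,4) × 0.24345^1 × 0.75655^4 = 5 × 0.24345 × 0.32760502 = 0.398777 (base)
P(M+4) = C(5,2) × 0.24345^3 × 0.75655^2 = 10 × 0.01442877 × 0.5723679 = 0.082586
Relative intensity = 0.082586 / 0.398777 × 100 = 20.7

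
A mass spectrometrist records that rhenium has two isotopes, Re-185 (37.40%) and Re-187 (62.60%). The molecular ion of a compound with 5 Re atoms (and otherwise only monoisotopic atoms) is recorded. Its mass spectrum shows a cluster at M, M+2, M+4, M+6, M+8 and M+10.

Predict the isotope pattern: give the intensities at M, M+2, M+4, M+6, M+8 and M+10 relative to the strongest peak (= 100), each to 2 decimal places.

2.13 : 17.85 : 59.74 : 100.00 : 83.69 : 28.02

Expanding (0.3740 + 0.6260)^5:
P(M) = 0.3740^5 = 0.007317
P(M+2) = 5 × 0.3740^4 × 0.6260^1 = 0.061239
P(M+4) = 10 × 0.3740^3 × 0.6260^2 = 0.205005
P(M+6) = 10 × 0.3740^2 × 0.6260^3 = 0.343136
P(M+8) = 5 × 0.3740^1 × 0.6260^4 = 0.287170
P(M+10) = 0.6260^5 = 0.096133
The M+6 peak is largest (0.343136); scaling to 100 gives 2.13 : 17.85 : 59.74 : 100.00 : 83.69 : 28.02.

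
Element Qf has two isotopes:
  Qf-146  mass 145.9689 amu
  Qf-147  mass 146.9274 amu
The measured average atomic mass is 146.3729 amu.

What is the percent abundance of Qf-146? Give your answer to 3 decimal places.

57.851%

With x = fraction of Qf-146 (so Qf-147 is 1 − x):
145.9689·x + 146.9274·(1 − x) = 146.3729
(145.9689 − 146.9274)·x = 146.3729 − 146.9274
x = -0.5545 / -0.9585 = 0.57851 → 57.851% Qf-146, 42.149% Qf-147.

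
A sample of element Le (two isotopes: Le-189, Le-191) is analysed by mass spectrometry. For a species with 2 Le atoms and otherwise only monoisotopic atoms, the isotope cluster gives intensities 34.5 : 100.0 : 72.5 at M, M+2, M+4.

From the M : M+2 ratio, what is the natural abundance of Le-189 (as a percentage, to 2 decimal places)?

Write p for the Le-189 fraction. I(M+2)/I(M) = [C(2,1)·p^1·(1−p)] / p^2 = 2·(1−p)/p = 100.0/34.5 = 2.8986
(1−p)/p = 2.8986/2 = 1.4493  ⇒  p = 1/(1 + 1.4493) = 0.4083
Le-189: 40.83%, Le-191: 59.17%.

40.83%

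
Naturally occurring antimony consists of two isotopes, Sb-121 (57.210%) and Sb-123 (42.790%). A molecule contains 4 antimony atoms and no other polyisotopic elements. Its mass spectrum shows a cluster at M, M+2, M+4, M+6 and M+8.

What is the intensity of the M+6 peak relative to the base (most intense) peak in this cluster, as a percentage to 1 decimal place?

49.9%

(0.57210 + 0.42790)^4 gives M 0.1071, M+2 0.3205, M+4 0.3596, M+6 0.1793, M+8 0.0335; the largest is M+4.
P(M+4) = C(4,2) × 0.57210^2 × 0.42790^2 = 6 × 0.32729841 × 0.18309841 = 0.359567 (base)
P(M+6) = C(4,3) × 0.57210^1 × 0.42790^3 = 4 × 0.5721 × 0.07834781 = 0.179291
Relative intensity = 0.179291 / 0.359567 × 100 = 49.9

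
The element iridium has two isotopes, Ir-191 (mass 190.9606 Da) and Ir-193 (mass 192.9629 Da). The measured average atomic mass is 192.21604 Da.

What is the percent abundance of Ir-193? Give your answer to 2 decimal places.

Writing the weighted mean with unknown fraction x of Ir-191:
190.9606·x + 192.9629·(1 − x) = 192.21604
(190.9606 − 192.9629)·x = 192.21604 − 192.9629
x = -0.74686 / -2.0023 = 0.37300 → 37.30% Ir-191, 62.70% Ir-193.

62.70%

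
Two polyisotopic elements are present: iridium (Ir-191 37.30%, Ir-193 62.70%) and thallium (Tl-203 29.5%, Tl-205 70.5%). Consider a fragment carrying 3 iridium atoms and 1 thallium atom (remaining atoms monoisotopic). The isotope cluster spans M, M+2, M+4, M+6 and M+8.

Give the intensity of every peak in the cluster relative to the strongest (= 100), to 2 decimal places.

Iridium pattern (n=3): 0.05189512 : 0.26170165 : 0.43991135 : 0.24649188
Thallium pattern (n=1): 0.2950 : 0.7050
Convolve the two distributions (both contribute in 2-u steps):
  M: 0.05189512×0.2950 = 0.015309
  M+2: 0.05189512×0.7050 + 0.26170165×0.2950 = 0.113788
  M+4: 0.26170165×0.7050 + 0.43991135×0.2950 = 0.314274
  M+6: 0.43991135×0.7050 + 0.24649188×0.2950 = 0.382853
  M+8: 0.24649188×0.7050 = 0.173777
Scale to base peak (0.382853) = 100: 4.00 : 29.72 : 82.09 : 100.00 : 45.39

4.00 : 29.72 : 82.09 : 100.00 : 45.39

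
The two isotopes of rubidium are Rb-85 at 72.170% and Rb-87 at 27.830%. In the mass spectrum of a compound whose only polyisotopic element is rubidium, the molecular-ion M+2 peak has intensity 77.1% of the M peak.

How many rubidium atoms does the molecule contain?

The M+2/M ratio from n Rb atoms is n · q/p = n · 0.27830/0.72170.
n = 0.771 × 0.72170/0.27830 = 2.00 ≈ 2

2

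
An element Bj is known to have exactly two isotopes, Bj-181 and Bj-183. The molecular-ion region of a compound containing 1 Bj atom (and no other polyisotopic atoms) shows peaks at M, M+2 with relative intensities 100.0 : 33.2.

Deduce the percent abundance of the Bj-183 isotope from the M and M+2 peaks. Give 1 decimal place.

Let p = fractional abundance of Bj-181. I(M+2)/I(M) = [C(1,1)·p^0·(1−p)] / p^1 = 1·(1−p)/p = 33.2/100.0 = 0.3320
(1−p)/p = 0.3320/1 = 0.3320  ⇒  p = 1/(1 + 0.3320) = 0.7508
Bj-181: 75.1%, Bj-183: 24.9%.

24.9%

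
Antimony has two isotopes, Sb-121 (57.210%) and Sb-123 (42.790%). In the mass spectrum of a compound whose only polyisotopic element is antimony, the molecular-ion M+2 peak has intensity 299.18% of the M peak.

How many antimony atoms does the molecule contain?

With n Sb atoms, P(M+2)/P(M) = C(n,1)·p^(n−1)q / p^n = n·q/p = n · 0.42790/0.57210.
n = 2.9918 × 0.57210/0.42790 = 4.00 ≈ 4

4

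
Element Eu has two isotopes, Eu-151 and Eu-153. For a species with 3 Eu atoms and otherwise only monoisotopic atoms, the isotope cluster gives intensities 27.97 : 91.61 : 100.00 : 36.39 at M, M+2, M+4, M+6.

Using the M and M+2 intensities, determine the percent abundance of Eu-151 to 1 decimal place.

47.8%

If p is the fraction of Eu that is Eu-151, then I(M+2)/I(M) = [C(3,1)·p^2·(1−p)] / p^3 = 3·(1−p)/p = 91.61/27.97 = 3.2753
(1−p)/p = 3.2753/3 = 1.0918  ⇒  p = 1/(1 + 1.0918) = 0.4781
Eu-151: 47.8%, Eu-153: 52.2%.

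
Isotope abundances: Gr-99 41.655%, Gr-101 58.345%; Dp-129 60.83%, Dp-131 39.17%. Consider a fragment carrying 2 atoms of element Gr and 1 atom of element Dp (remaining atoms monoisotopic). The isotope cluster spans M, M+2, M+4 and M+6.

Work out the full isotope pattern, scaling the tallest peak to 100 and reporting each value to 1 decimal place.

26.6 : 91.5 : 100.0 : 33.5

Element Gr pattern (n=2): 0.1735139 : 0.4860722 : 0.3404139
Element Dp pattern (n=1): 0.6083 : 0.3917
Convolve the two distributions (both contribute in 2-u steps):
  M: 0.1735139×0.6083 = 0.105549
  M+2: 0.1735139×0.3917 + 0.4860722×0.6083 = 0.363643
  M+4: 0.4860722×0.3917 + 0.3404139×0.6083 = 0.397468
  M+6: 0.3404139×0.3917 = 0.133340
Scale to base peak (0.397468) = 100: 26.6 : 91.5 : 100.0 : 33.5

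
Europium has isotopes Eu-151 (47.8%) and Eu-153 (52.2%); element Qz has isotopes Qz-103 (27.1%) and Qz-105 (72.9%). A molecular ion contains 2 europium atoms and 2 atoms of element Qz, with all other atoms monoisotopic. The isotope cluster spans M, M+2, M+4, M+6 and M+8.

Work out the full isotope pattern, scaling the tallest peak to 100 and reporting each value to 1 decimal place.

4.5 : 34.0 : 90.8 : 100.0 : 38.8

Europium pattern (n=2): 0.228484 : 0.499032 : 0.272484
Element Qz pattern (n=2): 0.073441 : 0.395118 : 0.531441
Convolve the two distributions (both contribute in 2-u steps):
  M: 0.228484×0.073441 = 0.016780
  M+2: 0.228484×0.395118 + 0.499032×0.073441 = 0.126928
  M+4: 0.228484×0.531441 + 0.499032×0.395118 + 0.272484×0.073441 = 0.338614
  M+6: 0.499032×0.531441 + 0.272484×0.395118 = 0.372869
  M+8: 0.272484×0.531441 = 0.144809
Scale to base peak (0.372869) = 100: 4.5 : 34.0 : 90.8 : 100.0 : 38.8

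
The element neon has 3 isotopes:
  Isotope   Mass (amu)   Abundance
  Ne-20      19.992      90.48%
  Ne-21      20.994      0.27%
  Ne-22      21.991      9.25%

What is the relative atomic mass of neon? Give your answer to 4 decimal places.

Average mass = Σ (abundance × isotope mass) = 0.9048 × 19.992 + 0.0027 × 20.994 + 0.0925 × 21.991
= 18.08876 + 0.05668 + 2.03417 = 20.17961 amu

20.1796 amu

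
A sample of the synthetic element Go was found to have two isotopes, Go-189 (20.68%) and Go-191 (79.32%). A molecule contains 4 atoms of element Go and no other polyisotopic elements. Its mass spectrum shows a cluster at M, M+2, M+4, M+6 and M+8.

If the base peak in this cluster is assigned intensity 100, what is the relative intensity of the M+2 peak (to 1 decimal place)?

6.8

(0.2068 + 0.7932)^4 gives M 0.0018, M+2 0.0281, M+4 0.1614, M+6 0.4128, M+8 0.3959; the largest is M+6.
P(M+6) = C(4,3) × 0.2068^1 × 0.7932^3 = 4 × 0.2068 × 0.49905466 = 0.412818 (base)
P(M+2) = C(4,1) × 0.2068^3 × 0.7932^1 = 4 × 0.00884406 × 0.7932 = 0.028060
Relative intensity = 0.028060 / 0.412818 × 100 = 6.8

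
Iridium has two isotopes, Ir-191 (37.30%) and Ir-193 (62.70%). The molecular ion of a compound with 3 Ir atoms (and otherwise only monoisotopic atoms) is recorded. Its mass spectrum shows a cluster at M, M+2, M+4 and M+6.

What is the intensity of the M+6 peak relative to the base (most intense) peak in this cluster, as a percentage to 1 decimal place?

Term probabilities: M 0.0519, M+2 0.2617, M+4 0.4399, M+6 0.2465. Base peak = M+4.
P(M+4) = C(3,2) × 0.3730^1 × 0.6270^2 = 3 × 0.3730 × 0.393129 = 0.439911 (base)
P(M+6) = C(3,3) × 0.3730^0 × 0.6270^3 = 1 × 1.0000 × 0.24649188 = 0.246492
Relative intensity = 0.246492 / 0.439911 × 100 = 56.0

56.0%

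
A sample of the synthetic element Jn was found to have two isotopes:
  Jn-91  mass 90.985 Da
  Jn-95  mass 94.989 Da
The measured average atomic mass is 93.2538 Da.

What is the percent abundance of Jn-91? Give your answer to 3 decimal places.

Let x be the fractional abundance of Jn-91; then Jn-95 has abundance 1 − x.
90.985·x + 94.989·(1 − x) = 93.2538
(90.985 − 94.989)·x = 93.2538 − 94.989
x = -1.7352 / -4.004 = 0.43337 → 43.337% Jn-91, 56.663% Jn-95.

43.337%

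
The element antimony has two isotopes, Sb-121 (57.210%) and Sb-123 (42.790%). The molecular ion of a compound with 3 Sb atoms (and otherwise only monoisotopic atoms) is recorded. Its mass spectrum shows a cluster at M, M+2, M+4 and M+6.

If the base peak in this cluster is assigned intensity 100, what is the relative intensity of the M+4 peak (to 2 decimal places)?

74.79

Binomial terms of (0.57210 + 0.42790)^3: M 0.1872, M+2 0.4202, M+4 0.3143, M+6 0.0783 → M+2 is the base peak.
P(M+2) = C(3,1) × 0.57210^2 × 0.42790^1 = 3 × 0.32729841 × 0.4279 = 0.420153 (base)
P(M+4) = C(3,2) × 0.57210^1 × 0.42790^2 = 3 × 0.5721 × 0.18309841 = 0.314252
Relative intensity = 0.314252 / 0.420153 × 100 = 74.79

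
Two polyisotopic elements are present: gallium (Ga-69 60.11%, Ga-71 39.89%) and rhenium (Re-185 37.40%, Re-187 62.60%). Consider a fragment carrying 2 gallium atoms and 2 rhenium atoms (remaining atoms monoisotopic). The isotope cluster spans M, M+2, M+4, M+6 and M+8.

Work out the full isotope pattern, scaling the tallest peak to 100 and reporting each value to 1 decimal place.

Gallium pattern (n=2): 0.36132121 : 0.47955758 : 0.15912121
Rhenium pattern (n=2): 0.139876 : 0.468248 : 0.391876
Convolve the two distributions (both contribute in 2-u steps):
  M: 0.36132121×0.139876 = 0.050540
  M+2: 0.36132121×0.468248 + 0.47955758×0.139876 = 0.236267
  M+4: 0.36132121×0.391876 + 0.47955758×0.468248 + 0.15912121×0.139876 = 0.388402
  M+6: 0.47955758×0.391876 + 0.15912121×0.468248 = 0.262435
  M+8: 0.15912121×0.391876 = 0.062356
Scale to base peak (0.388402) = 100: 13.0 : 60.8 : 100.0 : 67.6 : 16.1

13.0 : 60.8 : 100.0 : 67.6 : 16.1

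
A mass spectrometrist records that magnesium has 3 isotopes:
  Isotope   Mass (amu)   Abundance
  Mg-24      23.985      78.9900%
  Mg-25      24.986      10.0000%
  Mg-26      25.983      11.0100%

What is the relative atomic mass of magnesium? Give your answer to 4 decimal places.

Weight each isotope mass by its fractional abundance: 0.789900 × 23.985 + 0.100000 × 24.986 + 0.110100 × 25.983
= 18.94575 + 2.49860 + 2.86073 = 24.30508 amu

24.3051 amu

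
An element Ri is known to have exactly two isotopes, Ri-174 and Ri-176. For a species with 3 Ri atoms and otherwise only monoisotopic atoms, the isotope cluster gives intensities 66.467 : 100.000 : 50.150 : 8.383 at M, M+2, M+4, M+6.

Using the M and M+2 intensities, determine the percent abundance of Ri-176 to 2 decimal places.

Let p = fractional abundance of Ri-174. I(M+2)/I(M) = [C(3,1)·p^2·(1−p)] / p^3 = 3·(1−p)/p = 100.000/66.467 = 1.5045
(1−p)/p = 1.5045/3 = 0.5015  ⇒  p = 1/(1 + 0.5015) = 0.6660
Ri-174: 66.60%, Ri-176: 33.40%.

33.40%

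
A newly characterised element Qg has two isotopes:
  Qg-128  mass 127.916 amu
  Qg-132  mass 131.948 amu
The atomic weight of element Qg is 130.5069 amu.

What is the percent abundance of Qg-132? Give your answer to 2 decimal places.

64.26%

Let x be the fractional abundance of Qg-128; then Qg-132 has abundance 1 − x.
127.916·x + 131.948·(1 − x) = 130.5069
(127.916 − 131.948)·x = 130.5069 − 131.948
x = -1.4411 / -4.032 = 0.35742 → 35.74% Qg-128, 64.26% Qg-132.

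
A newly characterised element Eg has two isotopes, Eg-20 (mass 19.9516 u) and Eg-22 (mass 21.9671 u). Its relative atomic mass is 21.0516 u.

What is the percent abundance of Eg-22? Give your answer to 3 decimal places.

Let x be the fractional abundance of Eg-20; then Eg-22 has abundance 1 − x.
19.9516·x + 21.9671·(1 − x) = 21.0516
(19.9516 − 21.9671)·x = 21.0516 − 21.9671
x = -0.9155 / -2.0155 = 0.45423 → 45.423% Eg-20, 54.577% Eg-22.

54.577%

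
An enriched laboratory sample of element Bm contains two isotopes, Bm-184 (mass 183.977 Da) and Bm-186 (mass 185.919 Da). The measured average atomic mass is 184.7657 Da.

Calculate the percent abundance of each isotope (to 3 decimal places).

Bm-184: 59.387%, Bm-186: 40.613%

Let x be the fractional abundance of Bm-184; then Bm-186 has abundance 1 − x.
183.977·x + 185.919·(1 − x) = 184.7657
(183.977 − 185.919)·x = 184.7657 − 185.919
x = -1.1533 / -1.942 = 0.59387 → 59.387% Bm-184, 40.613% Bm-186.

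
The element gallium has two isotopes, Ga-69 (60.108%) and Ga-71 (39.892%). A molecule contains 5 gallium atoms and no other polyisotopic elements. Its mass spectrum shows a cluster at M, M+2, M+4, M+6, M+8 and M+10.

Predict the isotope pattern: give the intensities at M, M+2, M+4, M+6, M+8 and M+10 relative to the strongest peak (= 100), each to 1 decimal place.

Each Ga atom is independently Ga-69 (p = 0.60108) or Ga-71 (q = 0.39892); the cluster is the binomial expansion (p + q)^5.
P(M) = 0.60108^5 = 0.078462
P(M+2) = 5 × 0.60108^4 × 0.39892^1 = 0.260366
P(M+4) = 10 × 0.60108^3 × 0.39892^2 = 0.345596
P(M+6) = 10 × 0.60108^2 × 0.39892^3 = 0.229362
P(M+8) = 5 × 0.60108^1 × 0.39892^4 = 0.076111
P(M+10) = 0.39892^5 = 0.010103
The M+4 peak is largest (0.345596); scaling to 100 gives 22.7 : 75.3 : 100.0 : 66.4 : 22.0 : 2.9.

22.7 : 75.3 : 100.0 : 66.4 : 22.0 : 2.9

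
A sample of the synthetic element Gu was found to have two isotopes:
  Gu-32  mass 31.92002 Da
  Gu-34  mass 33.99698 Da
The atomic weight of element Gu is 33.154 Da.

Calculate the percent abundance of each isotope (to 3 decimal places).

Let x be the fractional abundance of Gu-32; then Gu-34 has abundance 1 − x.
31.92002·x + 33.99698·(1 − x) = 33.154
(31.92002 − 33.99698)·x = 33.154 − 33.99698
x = -0.84298 / -2.07696 = 0.40587 → 40.587% Gu-32, 59.413% Gu-34.

Gu-32: 40.587%, Gu-34: 59.413%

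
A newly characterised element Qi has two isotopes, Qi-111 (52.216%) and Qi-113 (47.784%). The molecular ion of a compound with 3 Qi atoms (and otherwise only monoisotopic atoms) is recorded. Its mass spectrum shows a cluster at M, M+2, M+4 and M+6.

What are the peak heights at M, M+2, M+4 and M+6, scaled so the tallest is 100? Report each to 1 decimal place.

36.4 : 100.0 : 91.5 : 27.9

Each Qi atom is independently Qi-111 (p = 0.52216) or Qi-113 (q = 0.47784); the cluster is the binomial expansion (p + q)^3.
P(M) = 0.52216^3 = 0.142367
P(M+2) = 3 × 0.52216^2 × 0.47784^1 = 0.390851
P(M+4) = 3 × 0.52216^1 × 0.47784^2 = 0.357676
P(M+6) = 0.47784^3 = 0.109106
The M+2 peak is largest (0.390851); scaling to 100 gives 36.4 : 100.0 : 91.5 : 27.9.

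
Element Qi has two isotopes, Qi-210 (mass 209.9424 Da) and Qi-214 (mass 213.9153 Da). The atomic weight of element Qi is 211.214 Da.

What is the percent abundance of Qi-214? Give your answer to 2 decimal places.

With x = fraction of Qi-210 (so Qi-214 is 1 − x):
209.9424·x + 213.9153·(1 − x) = 211.214
(209.9424 − 213.9153)·x = 211.214 − 213.9153
x = -2.7013 / -3.9729 = 0.67993 → 67.99% Qi-210, 32.01% Qi-214.

32.01%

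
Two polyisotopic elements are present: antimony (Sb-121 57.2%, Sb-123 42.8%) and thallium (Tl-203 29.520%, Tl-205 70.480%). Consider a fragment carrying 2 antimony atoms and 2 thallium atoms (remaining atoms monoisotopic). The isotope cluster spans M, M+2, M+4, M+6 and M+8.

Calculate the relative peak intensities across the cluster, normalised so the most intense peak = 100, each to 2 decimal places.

Antimony pattern (n=2): 0.327184 : 0.489632 : 0.183184
Thallium pattern (n=2): 0.08714304 : 0.41611392 : 0.49674304
Convolve the two distributions (both contribute in 2-u steps):
  M: 0.327184×0.08714304 = 0.028512
  M+2: 0.327184×0.41611392 + 0.489632×0.08714304 = 0.178814
  M+4: 0.327184×0.49674304 + 0.489632×0.41611392 + 0.183184×0.08714304 = 0.382232
  M+6: 0.489632×0.49674304 + 0.183184×0.41611392 = 0.319447
  M+8: 0.183184×0.49674304 = 0.090995
Scale to base peak (0.382232) = 100: 7.46 : 46.78 : 100.00 : 83.57 : 23.81

7.46 : 46.78 : 100.00 : 83.57 : 23.81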